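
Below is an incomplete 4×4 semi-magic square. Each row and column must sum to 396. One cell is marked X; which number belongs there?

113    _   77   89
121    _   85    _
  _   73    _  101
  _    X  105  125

Row 1 must total 396; the given cells sum to 279, so (1,2) = 117.
Column 3: 77 + 85 + 105 + ? = 396, so (3,3) = 129.
The remaining cell in column 4 is (2,4) = 396 − 315 = 81.
The remaining cell in row 2 is (2,2) = 396 − 287 = 109.
The remaining cell in row 3 is (3,1) = 396 − 303 = 93.
Using column 1: 113 + 121 + 93 + ? → (4,1) = 396 − 327 = 69.
From column 2, 396 − (117 + 109 + 73) gives (4,2) = 97.

97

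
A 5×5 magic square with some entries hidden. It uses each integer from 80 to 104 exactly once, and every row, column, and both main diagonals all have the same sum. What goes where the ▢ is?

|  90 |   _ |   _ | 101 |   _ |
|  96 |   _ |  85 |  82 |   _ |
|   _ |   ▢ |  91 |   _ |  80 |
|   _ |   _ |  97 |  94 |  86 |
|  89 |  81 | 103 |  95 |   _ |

99

The entries are 80 through 104, which sum to 2300, so each line sums to 2300/5 = 460.
Row 5 needs 460; the known cells sum to 368, so (5,5) = 92.
Using column 3: 85 + 91 + 97 + 103 + ? → (1,3) = 460 − 376 = 84.
Column 4 must total 460; the given cells sum to 372, so (3,4) = 88.
Using main diagonal: 90 + 91 + 94 + 92 + ? → (2,2) = 460 − 367 = 93.
From row 2, 460 − (96 + 93 + 85 + 82) gives (2,5) = 104.
Column 5 needs 460; the known cells sum to 362, so (1,5) = 98.
Using anti-diagonal: 98 + 82 + 91 + 89 + ? → (4,2) = 460 − 360 = 100.
Row 1: 90 + 84 + 101 + 98 + ? = 460, so (1,2) = 87.
From row 4, 460 − (100 + 97 + 94 + 86) gives (4,1) = 83.
Column 1 must total 460; the given cells sum to 358, so (3,1) = 102.
Column 2: 87 + 93 + 100 + 81 + ? = 460, so (3,2) = 99.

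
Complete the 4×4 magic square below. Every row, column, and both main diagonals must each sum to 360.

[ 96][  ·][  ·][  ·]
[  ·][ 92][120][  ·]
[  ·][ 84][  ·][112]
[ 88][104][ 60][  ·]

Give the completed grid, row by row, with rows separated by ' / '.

96 80 116 68 / 76 92 120 72 / 100 84 64 112 / 88 104 60 108

The remaining cell in row 4 is (4,4) = 360 − 252 = 108.
Using column 2: 92 + 84 + 104 + ? → (1,2) = 360 − 280 = 80.
The remaining cell in main diagonal is (3,3) = 360 − 296 = 64.
From anti-diagonal, 360 − (120 + 84 + 88) gives (1,4) = 68.
Row 1 must total 360; the given cells sum to 244, so (1,3) = 116.
Row 3 must total 360; the given cells sum to 260, so (3,1) = 100.
Column 1: 96 + 100 + 88 + ? = 360, so (2,1) = 76.
From column 4, 360 − (68 + 112 + 108) gives (2,4) = 72.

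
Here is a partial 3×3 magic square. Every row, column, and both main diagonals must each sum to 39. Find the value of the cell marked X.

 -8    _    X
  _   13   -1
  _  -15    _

Row 2: 13 + (-1) + ? = 39, so (2,1) = 27.
Column 1 needs 39; the known cells sum to 19, so (3,1) = 20.
Column 2 needs 39; the known cells sum to -2, so (1,2) = 41.
The remaining cell in main diagonal is (3,3) = 39 − 5 = 34.
Anti-diagonal must total 39; the given cells sum to 33, so (1,3) = 6.

6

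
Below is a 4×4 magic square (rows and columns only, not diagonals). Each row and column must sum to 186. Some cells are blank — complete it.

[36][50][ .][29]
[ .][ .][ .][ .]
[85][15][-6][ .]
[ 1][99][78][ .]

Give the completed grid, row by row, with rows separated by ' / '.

Row 1 needs 186; the known cells sum to 115, so (1,3) = 71.
The remaining cell in row 3 is (3,4) = 186 − 94 = 92.
Row 4 must total 186; the given cells sum to 178, so (4,4) = 8.
Column 1 needs 186; the known cells sum to 122, so (2,1) = 64.
Column 2 needs 186; the known cells sum to 164, so (2,2) = 22.
Column 3: 71 + (-6) + 78 + ? = 186, so (2,3) = 43.
Using column 4: 29 + 92 + 8 + ? → (2,4) = 186 − 129 = 57.

36 50 71 29 / 64 22 43 57 / 85 15 -6 92 / 1 99 78 8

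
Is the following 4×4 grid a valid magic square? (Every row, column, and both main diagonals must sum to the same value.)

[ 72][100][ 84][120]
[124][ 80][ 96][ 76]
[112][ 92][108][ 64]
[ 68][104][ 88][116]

Yes

Row 1: 72 + 100 + 84 + 120 = 376.
Row 2: 124 + 80 + 96 + 76 = 376.
Row 3: 112 + 92 + 108 + 64 = 376.
Row 4: 68 + 104 + 88 + 116 = 376.
Column 1: 72 + 124 + 112 + 68 = 376.
Column 2: 100 + 80 + 92 + 104 = 376.
Column 3: 84 + 96 + 108 + 88 = 376.
Column 4: 120 + 76 + 64 + 116 = 376.
Main diagonal: 72 + 80 + 108 + 116 = 376.
Anti-diagonal: 120 + 96 + 92 + 68 = 376.
All lines sum to 376.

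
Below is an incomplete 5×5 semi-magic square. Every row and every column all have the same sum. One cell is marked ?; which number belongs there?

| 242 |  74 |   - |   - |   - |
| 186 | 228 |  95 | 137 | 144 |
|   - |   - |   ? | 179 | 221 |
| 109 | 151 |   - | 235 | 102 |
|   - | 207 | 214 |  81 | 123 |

172

Row 2 is complete and sums to 790; that is the magic constant.
Row 4: 109 + 151 + 235 + 102 + ? = 790, so (4,3) = 193.
Row 5: 207 + 214 + 81 + 123 + ? = 790, so (5,1) = 165.
The remaining cell in column 1 is (3,1) = 790 − 702 = 88.
From column 2, 790 − (74 + 228 + 151 + 207) gives (3,2) = 130.
The remaining cell in column 4 is (1,4) = 790 − 632 = 158.
From column 5, 790 − (144 + 221 + 102 + 123) gives (1,5) = 200.
Row 1 needs 790; the known cells sum to 674, so (1,3) = 116.
Row 3 needs 790; the known cells sum to 618, so (3,3) = 172.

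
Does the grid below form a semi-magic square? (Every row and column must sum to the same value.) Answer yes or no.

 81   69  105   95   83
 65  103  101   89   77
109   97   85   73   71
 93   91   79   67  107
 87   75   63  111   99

No — column 2 sums to 435 but row 1 sums to 433.

Row 1: 81 + 69 + 105 + 95 + 83 = 433.
Row 2: 65 + 103 + 101 + 89 + 77 = 435.
Row 3: 109 + 97 + 85 + 73 + 71 = 435.
Row 4: 93 + 91 + 79 + 67 + 107 = 437.
Row 5: 87 + 75 + 63 + 111 + 99 = 435.
Column 1: 81 + 65 + 109 + 93 + 87 = 435.
Column 2: 69 + 103 + 97 + 91 + 75 = 435.
Column 3: 105 + 101 + 85 + 79 + 63 = 433.
Column 4: 95 + 89 + 73 + 67 + 111 = 435.
Column 5: 83 + 77 + 71 + 107 + 99 = 437.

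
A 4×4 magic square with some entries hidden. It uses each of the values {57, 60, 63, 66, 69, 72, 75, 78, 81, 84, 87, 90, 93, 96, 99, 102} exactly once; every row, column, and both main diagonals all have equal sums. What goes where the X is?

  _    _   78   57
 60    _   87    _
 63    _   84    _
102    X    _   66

81

The 16 entries sum to 1272, so each line sums to 1272/4 = 318.
Column 1: 60 + 63 + 102 + ? = 318, so (1,1) = 93.
From column 3, 318 − (78 + 87 + 84) gives (4,3) = 69.
Main diagonal: 93 + 84 + 66 + ? = 318, so (2,2) = 75.
Anti-diagonal: 57 + 87 + 102 + ? = 318, so (3,2) = 72.
Row 1: 93 + 78 + 57 + ? = 318, so (1,2) = 90.
Row 2: 60 + 75 + 87 + ? = 318, so (2,4) = 96.
Row 3 needs 318; the known cells sum to 219, so (3,4) = 99.
Row 4 needs 318; the known cells sum to 237, so (4,2) = 81.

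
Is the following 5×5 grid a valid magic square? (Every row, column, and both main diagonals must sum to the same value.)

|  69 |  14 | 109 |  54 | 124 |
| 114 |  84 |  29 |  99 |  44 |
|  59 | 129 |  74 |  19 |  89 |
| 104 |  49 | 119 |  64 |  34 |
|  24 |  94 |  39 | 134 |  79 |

Yes

Row 1: 69 + 14 + 109 + 54 + 124 = 370.
Row 2: 114 + 84 + 29 + 99 + 44 = 370.
Row 3: 59 + 129 + 74 + 19 + 89 = 370.
Row 4: 104 + 49 + 119 + 64 + 34 = 370.
Row 5: 24 + 94 + 39 + 134 + 79 = 370.
Column 1: 69 + 114 + 59 + 104 + 24 = 370.
Column 2: 14 + 84 + 129 + 49 + 94 = 370.
Column 3: 109 + 29 + 74 + 119 + 39 = 370.
Column 4: 54 + 99 + 19 + 64 + 134 = 370.
Column 5: 124 + 44 + 89 + 34 + 79 = 370.
Main diagonal: 69 + 84 + 74 + 64 + 79 = 370.
Anti-diagonal: 124 + 99 + 74 + 49 + 24 = 370.
All lines sum to 370.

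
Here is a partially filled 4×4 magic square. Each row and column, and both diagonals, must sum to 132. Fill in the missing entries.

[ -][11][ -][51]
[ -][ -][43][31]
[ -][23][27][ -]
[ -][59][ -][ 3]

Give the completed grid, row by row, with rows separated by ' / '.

Column 2 must total 132; the given cells sum to 93, so (2,2) = 39.
From column 4, 132 − (51 + 31 + 3) gives (3,4) = 47.
Using main diagonal: 39 + 27 + 3 + ? → (1,1) = 132 − 69 = 63.
Anti-diagonal must total 132; the given cells sum to 117, so (4,1) = 15.
Using row 1: 63 + 11 + 51 + ? → (1,3) = 132 − 125 = 7.
The remaining cell in row 2 is (2,1) = 132 − 113 = 19.
The remaining cell in row 3 is (3,1) = 132 − 97 = 35.
From row 4, 132 − (15 + 59 + 3) gives (4,3) = 55.

63 11 7 51 / 19 39 43 31 / 35 23 27 47 / 15 59 55 3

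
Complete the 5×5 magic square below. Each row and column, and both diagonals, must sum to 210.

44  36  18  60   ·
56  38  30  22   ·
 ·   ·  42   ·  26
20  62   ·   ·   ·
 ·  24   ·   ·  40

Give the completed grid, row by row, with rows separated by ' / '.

44 36 18 60 52 / 56 38 30 22 64 / 58 50 42 34 26 / 20 62 54 46 28 / 32 24 66 48 40

Row 1: 44 + 36 + 18 + 60 + ? = 210, so (1,5) = 52.
Row 2: 56 + 38 + 30 + 22 + ? = 210, so (2,5) = 64.
Column 2 needs 210; the known cells sum to 160, so (3,2) = 50.
Using column 5: 52 + 64 + 26 + 40 + ? → (4,5) = 210 − 182 = 28.
Using main diagonal: 44 + 38 + 42 + 40 + ? → (4,4) = 210 − 164 = 46.
From anti-diagonal, 210 − (52 + 22 + 42 + 62) gives (5,1) = 32.
From row 4, 210 − (20 + 62 + 46 + 28) gives (4,3) = 54.
The remaining cell in column 1 is (3,1) = 210 − 152 = 58.
Column 3 must total 210; the given cells sum to 144, so (5,3) = 66.
Using row 3: 58 + 50 + 42 + 26 + ? → (3,4) = 210 − 176 = 34.
Using row 5: 32 + 24 + 66 + 40 + ? → (5,4) = 210 − 162 = 48.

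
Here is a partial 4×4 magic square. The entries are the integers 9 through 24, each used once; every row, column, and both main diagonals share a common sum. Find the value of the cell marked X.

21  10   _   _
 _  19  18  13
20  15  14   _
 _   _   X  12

The entries are 9 through 24, which sum to 264, so each line sums to 264/4 = 66.
Row 2 must total 66; the given cells sum to 50, so (2,1) = 16.
Row 3 must total 66; the given cells sum to 49, so (3,4) = 17.
From column 1, 66 − (21 + 16 + 20) gives (4,1) = 9.
Column 2 must total 66; the given cells sum to 44, so (4,2) = 22.
The remaining cell in column 4 is (1,4) = 66 − 42 = 24.
Row 1: 21 + 10 + 24 + ? = 66, so (1,3) = 11.
Row 4 must total 66; the given cells sum to 43, so (4,3) = 23.

23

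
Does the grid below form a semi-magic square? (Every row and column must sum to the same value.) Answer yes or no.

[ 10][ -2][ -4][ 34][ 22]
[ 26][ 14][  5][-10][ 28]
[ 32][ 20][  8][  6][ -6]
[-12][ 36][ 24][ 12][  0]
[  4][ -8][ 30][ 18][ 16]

No — column 3 sums to 63 but row 1 sums to 60.

Row 1: 10 + (-2) + (-4) + 34 + 22 = 60.
Row 2: 26 + 14 + 5 + (-10) + 28 = 63.
Row 3: 32 + 20 + 8 + 6 + (-6) = 60.
Row 4: -12 + 36 + 24 + 12 + 0 = 60.
Row 5: 4 + (-8) + 30 + 18 + 16 = 60.
Column 1: 10 + 26 + 32 + (-12) + 4 = 60.
Column 2: -2 + 14 + 20 + 36 + (-8) = 60.
Column 3: -4 + 5 + 8 + 24 + 30 = 63.
Column 4: 34 + (-10) + 6 + 12 + 18 = 60.
Column 5: 22 + 28 + (-6) + 0 + 16 = 60.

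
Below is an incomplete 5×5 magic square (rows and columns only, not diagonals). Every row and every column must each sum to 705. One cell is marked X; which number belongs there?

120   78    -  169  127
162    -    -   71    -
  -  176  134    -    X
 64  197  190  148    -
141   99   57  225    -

85

Row 1 must total 705; the given cells sum to 494, so (1,3) = 211.
Using row 4: 64 + 197 + 190 + 148 + ? → (4,5) = 705 − 599 = 106.
Using row 5: 141 + 99 + 57 + 225 + ? → (5,5) = 705 − 522 = 183.
From column 1, 705 − (120 + 162 + 64 + 141) gives (3,1) = 218.
Column 2 must total 705; the given cells sum to 550, so (2,2) = 155.
Column 3 must total 705; the given cells sum to 592, so (2,3) = 113.
Column 4 must total 705; the given cells sum to 613, so (3,4) = 92.
Row 2: 162 + 155 + 113 + 71 + ? = 705, so (2,5) = 204.
From row 3, 705 − (218 + 176 + 134 + 92) gives (3,5) = 85.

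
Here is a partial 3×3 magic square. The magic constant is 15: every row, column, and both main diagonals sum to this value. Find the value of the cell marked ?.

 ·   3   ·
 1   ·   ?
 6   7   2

Column 1 must total 15; the given cells sum to 7, so (1,1) = 8.
The remaining cell in column 2 is (2,2) = 15 − 10 = 5.
The remaining cell in anti-diagonal is (1,3) = 15 − 11 = 4.
Row 2 must total 15; the given cells sum to 6, so (2,3) = 9.

9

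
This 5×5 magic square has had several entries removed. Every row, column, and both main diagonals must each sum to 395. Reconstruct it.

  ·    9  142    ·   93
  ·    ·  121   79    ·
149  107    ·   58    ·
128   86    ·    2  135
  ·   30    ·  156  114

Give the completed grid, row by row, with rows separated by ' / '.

The remaining cell in row 4 is (4,3) = 395 − 351 = 44.
Column 2 needs 395; the known cells sum to 232, so (2,2) = 163.
Column 4: 79 + 58 + 2 + 156 + ? = 395, so (1,4) = 100.
Row 1 must total 395; the given cells sum to 344, so (1,1) = 51.
From main diagonal, 395 − (51 + 163 + 2 + 114) gives (3,3) = 65.
From anti-diagonal, 395 − (93 + 79 + 65 + 86) gives (5,1) = 72.
Row 3: 149 + 107 + 65 + 58 + ? = 395, so (3,5) = 16.
Row 5 needs 395; the known cells sum to 372, so (5,3) = 23.
Column 1: 51 + 149 + 128 + 72 + ? = 395, so (2,1) = -5.
Column 5 must total 395; the given cells sum to 358, so (2,5) = 37.

51 9 142 100 93 / -5 163 121 79 37 / 149 107 65 58 16 / 128 86 44 2 135 / 72 30 23 156 114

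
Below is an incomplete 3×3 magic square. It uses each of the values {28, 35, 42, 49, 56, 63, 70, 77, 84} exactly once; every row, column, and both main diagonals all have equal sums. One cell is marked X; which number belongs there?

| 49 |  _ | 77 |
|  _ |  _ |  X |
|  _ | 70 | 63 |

The 9 entries sum to 504, so each line sums to 504/3 = 168.
Row 1: 49 + 77 + ? = 168, so (1,2) = 42.
Row 3 must total 168; the given cells sum to 133, so (3,1) = 35.
From column 1, 168 − (49 + 35) gives (2,1) = 84.
Using column 2: 42 + 70 + ? → (2,2) = 168 − 112 = 56.
Column 3 must total 168; the given cells sum to 140, so (2,3) = 28.

28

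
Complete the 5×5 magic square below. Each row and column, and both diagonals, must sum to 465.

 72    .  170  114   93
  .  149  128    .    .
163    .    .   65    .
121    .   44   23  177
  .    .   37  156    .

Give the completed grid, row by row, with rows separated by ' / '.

The remaining cell in row 1 is (1,2) = 465 − 449 = 16.
The remaining cell in row 4 is (4,2) = 465 − 365 = 100.
Column 3 must total 465; the given cells sum to 379, so (3,3) = 86.
Using column 4: 114 + 65 + 23 + 156 + ? → (2,4) = 465 − 358 = 107.
Main diagonal needs 465; the known cells sum to 330, so (5,5) = 135.
Anti-diagonal needs 465; the known cells sum to 386, so (5,1) = 79.
The remaining cell in row 5 is (5,2) = 465 − 407 = 58.
Using column 1: 72 + 163 + 121 + 79 + ? → (2,1) = 465 − 435 = 30.
Column 2 needs 465; the known cells sum to 323, so (3,2) = 142.
Using row 2: 30 + 149 + 128 + 107 + ? → (2,5) = 465 − 414 = 51.
The remaining cell in row 3 is (3,5) = 465 − 456 = 9.

72 16 170 114 93 / 30 149 128 107 51 / 163 142 86 65 9 / 121 100 44 23 177 / 79 58 37 156 135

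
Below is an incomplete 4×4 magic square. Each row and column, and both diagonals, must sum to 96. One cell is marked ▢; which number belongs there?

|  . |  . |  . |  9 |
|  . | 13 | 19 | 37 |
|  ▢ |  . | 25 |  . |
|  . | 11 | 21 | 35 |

17

Row 2: 13 + 19 + 37 + ? = 96, so (2,1) = 27.
Row 4: 11 + 21 + 35 + ? = 96, so (4,1) = 29.
Column 3 needs 96; the known cells sum to 65, so (1,3) = 31.
Using column 4: 9 + 37 + 35 + ? → (3,4) = 96 − 81 = 15.
The remaining cell in main diagonal is (1,1) = 96 − 73 = 23.
Anti-diagonal must total 96; the given cells sum to 57, so (3,2) = 39.
Row 1: 23 + 31 + 9 + ? = 96, so (1,2) = 33.
Using row 3: 39 + 25 + 15 + ? → (3,1) = 96 − 79 = 17.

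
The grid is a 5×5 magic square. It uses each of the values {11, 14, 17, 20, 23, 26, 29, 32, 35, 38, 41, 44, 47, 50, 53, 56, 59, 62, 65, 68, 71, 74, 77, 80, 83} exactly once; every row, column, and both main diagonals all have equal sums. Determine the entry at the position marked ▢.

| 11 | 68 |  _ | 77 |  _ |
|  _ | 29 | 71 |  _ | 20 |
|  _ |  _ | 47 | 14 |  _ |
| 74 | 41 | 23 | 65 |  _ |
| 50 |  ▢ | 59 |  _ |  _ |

The 25 entries sum to 1175, so each line sums to 1175/5 = 235.
The remaining cell in row 4 is (4,5) = 235 − 203 = 32.
Column 3 must total 235; the given cells sum to 200, so (1,3) = 35.
Using main diagonal: 11 + 29 + 47 + 65 + ? → (5,5) = 235 − 152 = 83.
Using row 1: 11 + 68 + 35 + 77 + ? → (1,5) = 235 − 191 = 44.
Column 5 must total 235; the given cells sum to 179, so (3,5) = 56.
From anti-diagonal, 235 − (44 + 47 + 41 + 50) gives (2,4) = 53.
The remaining cell in row 2 is (2,1) = 235 − 173 = 62.
Column 1 must total 235; the given cells sum to 197, so (3,1) = 38.
From column 4, 235 − (77 + 53 + 14 + 65) gives (5,4) = 26.
Row 3 needs 235; the known cells sum to 155, so (3,2) = 80.
Row 5: 50 + 59 + 26 + 83 + ? = 235, so (5,2) = 17.

17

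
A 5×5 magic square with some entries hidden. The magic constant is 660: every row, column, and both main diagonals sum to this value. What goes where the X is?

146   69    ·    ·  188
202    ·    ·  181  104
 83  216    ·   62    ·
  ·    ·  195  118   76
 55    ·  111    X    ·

209

Column 1: 146 + 202 + 83 + 55 + ? = 660, so (4,1) = 174.
Using row 4: 174 + 195 + 118 + 76 + ? → (4,2) = 660 − 563 = 97.
Anti-diagonal must total 660; the given cells sum to 521, so (3,3) = 139.
From row 3, 660 − (83 + 216 + 139 + 62) gives (3,5) = 160.
Using column 5: 188 + 104 + 160 + 76 + ? → (5,5) = 660 − 528 = 132.
From main diagonal, 660 − (146 + 139 + 118 + 132) gives (2,2) = 125.
Row 2 must total 660; the given cells sum to 612, so (2,3) = 48.
Column 2 must total 660; the given cells sum to 507, so (5,2) = 153.
Column 3 must total 660; the given cells sum to 493, so (1,3) = 167.
From row 1, 660 − (146 + 69 + 167 + 188) gives (1,4) = 90.
The remaining cell in row 5 is (5,4) = 660 − 451 = 209.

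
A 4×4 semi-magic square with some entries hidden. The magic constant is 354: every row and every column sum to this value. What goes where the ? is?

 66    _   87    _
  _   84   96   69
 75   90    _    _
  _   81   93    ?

From row 2, 354 − (84 + 96 + 69) gives (2,1) = 105.
Column 1: 66 + 105 + 75 + ? = 354, so (4,1) = 108.
From column 2, 354 − (84 + 90 + 81) gives (1,2) = 99.
From column 3, 354 − (87 + 96 + 93) gives (3,3) = 78.
Row 1 needs 354; the known cells sum to 252, so (1,4) = 102.
Using row 3: 75 + 90 + 78 + ? → (3,4) = 354 − 243 = 111.
From row 4, 354 − (108 + 81 + 93) gives (4,4) = 72.

72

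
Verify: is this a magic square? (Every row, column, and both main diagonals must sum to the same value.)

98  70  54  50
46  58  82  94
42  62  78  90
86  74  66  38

No — main diagonal sums to 272 but column 2 sums to 264.

Row 1: 98 + 70 + 54 + 50 = 272.
Row 2: 46 + 58 + 82 + 94 = 280.
Row 3: 42 + 62 + 78 + 90 = 272.
Row 4: 86 + 74 + 66 + 38 = 264.
Column 1: 98 + 46 + 42 + 86 = 272.
Column 2: 70 + 58 + 62 + 74 = 264.
Column 3: 54 + 82 + 78 + 66 = 280.
Column 4: 50 + 94 + 90 + 38 = 272.
Main diagonal: 98 + 58 + 78 + 38 = 272.
Anti-diagonal: 50 + 82 + 62 + 86 = 280.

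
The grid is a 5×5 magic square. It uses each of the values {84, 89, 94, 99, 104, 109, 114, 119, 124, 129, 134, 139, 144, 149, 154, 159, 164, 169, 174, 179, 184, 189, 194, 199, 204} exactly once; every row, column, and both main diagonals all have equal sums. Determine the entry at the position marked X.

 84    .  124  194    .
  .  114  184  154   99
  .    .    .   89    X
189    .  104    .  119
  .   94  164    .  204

159

The 25 entries sum to 3600, so each line sums to 3600/5 = 720.
Using row 2: 114 + 184 + 154 + 99 + ? → (2,1) = 720 − 551 = 169.
From column 3, 720 − (124 + 184 + 104 + 164) gives (3,3) = 144.
The remaining cell in main diagonal is (4,4) = 720 − 546 = 174.
The remaining cell in row 4 is (4,2) = 720 − 586 = 134.
The remaining cell in column 4 is (5,4) = 720 − 611 = 109.
The remaining cell in row 5 is (5,1) = 720 − 571 = 149.
Column 1 needs 720; the known cells sum to 591, so (3,1) = 129.
From anti-diagonal, 720 − (154 + 144 + 134 + 149) gives (1,5) = 139.
The remaining cell in row 1 is (1,2) = 720 − 541 = 179.
Using column 2: 179 + 114 + 134 + 94 + ? → (3,2) = 720 − 521 = 199.
Column 5 must total 720; the given cells sum to 561, so (3,5) = 159.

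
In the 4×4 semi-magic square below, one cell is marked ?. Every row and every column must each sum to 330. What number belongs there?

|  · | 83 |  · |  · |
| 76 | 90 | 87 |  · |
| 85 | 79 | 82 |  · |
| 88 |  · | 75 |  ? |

89

The remaining cell in row 2 is (2,4) = 330 − 253 = 77.
Using row 3: 85 + 79 + 82 + ? → (3,4) = 330 − 246 = 84.
From column 1, 330 − (76 + 85 + 88) gives (1,1) = 81.
Column 2 must total 330; the given cells sum to 252, so (4,2) = 78.
Column 3 needs 330; the known cells sum to 244, so (1,3) = 86.
Row 1 needs 330; the known cells sum to 250, so (1,4) = 80.
Row 4: 88 + 78 + 75 + ? = 330, so (4,4) = 89.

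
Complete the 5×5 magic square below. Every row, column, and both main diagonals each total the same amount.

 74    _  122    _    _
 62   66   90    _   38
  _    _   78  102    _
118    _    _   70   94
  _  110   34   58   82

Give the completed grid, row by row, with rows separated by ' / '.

74 98 122 26 50 / 62 66 90 114 38 / 30 54 78 102 106 / 118 42 46 70 94 / 86 110 34 58 82

Main diagonal is already complete: 74 + 66 + 78 + 70 + 82 = 370, so that is the magic constant.
Using row 2: 62 + 66 + 90 + 38 + ? → (2,4) = 370 − 256 = 114.
Row 5 must total 370; the given cells sum to 284, so (5,1) = 86.
The remaining cell in column 1 is (3,1) = 370 − 340 = 30.
The remaining cell in column 3 is (4,3) = 370 − 324 = 46.
From column 4, 370 − (114 + 102 + 70 + 58) gives (1,4) = 26.
From row 4, 370 − (118 + 46 + 70 + 94) gives (4,2) = 42.
Anti-diagonal needs 370; the known cells sum to 320, so (1,5) = 50.
The remaining cell in row 1 is (1,2) = 370 − 272 = 98.
Column 2: 98 + 66 + 42 + 110 + ? = 370, so (3,2) = 54.
From column 5, 370 − (50 + 38 + 94 + 82) gives (3,5) = 106.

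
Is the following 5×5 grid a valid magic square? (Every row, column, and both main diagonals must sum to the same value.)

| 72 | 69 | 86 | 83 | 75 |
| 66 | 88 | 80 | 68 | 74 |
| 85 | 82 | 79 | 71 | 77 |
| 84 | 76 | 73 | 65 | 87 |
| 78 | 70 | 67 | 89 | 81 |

No — main diagonal sums to 385 but column 5 sums to 394.

Row 1: 72 + 69 + 86 + 83 + 75 = 385.
Row 2: 66 + 88 + 80 + 68 + 74 = 376.
Row 3: 85 + 82 + 79 + 71 + 77 = 394.
Row 4: 84 + 76 + 73 + 65 + 87 = 385.
Row 5: 78 + 70 + 67 + 89 + 81 = 385.
Column 1: 72 + 66 + 85 + 84 + 78 = 385.
Column 2: 69 + 88 + 82 + 76 + 70 = 385.
Column 3: 86 + 80 + 79 + 73 + 67 = 385.
Column 4: 83 + 68 + 71 + 65 + 89 = 376.
Column 5: 75 + 74 + 77 + 87 + 81 = 394.
Main diagonal: 72 + 88 + 79 + 65 + 81 = 385.
Anti-diagonal: 75 + 68 + 79 + 76 + 78 = 376.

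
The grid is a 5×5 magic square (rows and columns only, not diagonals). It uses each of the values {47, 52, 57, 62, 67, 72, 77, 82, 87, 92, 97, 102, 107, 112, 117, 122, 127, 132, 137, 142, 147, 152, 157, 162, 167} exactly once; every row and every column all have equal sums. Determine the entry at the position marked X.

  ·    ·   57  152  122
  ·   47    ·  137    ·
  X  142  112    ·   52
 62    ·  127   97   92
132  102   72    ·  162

The 25 entries sum to 2675, so each line sums to 2675/5 = 535.
From row 4, 535 − (62 + 127 + 97 + 92) gives (4,2) = 157.
Using row 5: 132 + 102 + 72 + 162 + ? → (5,4) = 535 − 468 = 67.
Column 2 needs 535; the known cells sum to 448, so (1,2) = 87.
Column 3: 57 + 112 + 127 + 72 + ? = 535, so (2,3) = 167.
Using column 4: 152 + 137 + 97 + 67 + ? → (3,4) = 535 − 453 = 82.
From column 5, 535 − (122 + 52 + 92 + 162) gives (2,5) = 107.
From row 1, 535 − (87 + 57 + 152 + 122) gives (1,1) = 117.
Row 2: 47 + 167 + 137 + 107 + ? = 535, so (2,1) = 77.
The remaining cell in row 3 is (3,1) = 535 − 388 = 147.

147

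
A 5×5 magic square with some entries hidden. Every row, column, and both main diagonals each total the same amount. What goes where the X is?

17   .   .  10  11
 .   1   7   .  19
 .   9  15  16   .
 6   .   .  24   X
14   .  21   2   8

5

Main diagonal is complete and sums to 65; that is the magic constant.
Using row 5: 14 + 21 + 2 + 8 + ? → (5,2) = 65 − 45 = 20.
Column 4 needs 65; the known cells sum to 52, so (2,4) = 13.
Anti-diagonal: 11 + 13 + 15 + 14 + ? = 65, so (4,2) = 12.
Row 2: 1 + 7 + 13 + 19 + ? = 65, so (2,1) = 25.
Column 1 needs 65; the known cells sum to 62, so (3,1) = 3.
Column 2 needs 65; the known cells sum to 42, so (1,2) = 23.
Row 1 needs 65; the known cells sum to 61, so (1,3) = 4.
From row 3, 65 − (3 + 9 + 15 + 16) gives (3,5) = 22.
Column 3 must total 65; the given cells sum to 47, so (4,3) = 18.
Using column 5: 11 + 19 + 22 + 8 + ? → (4,5) = 65 − 60 = 5.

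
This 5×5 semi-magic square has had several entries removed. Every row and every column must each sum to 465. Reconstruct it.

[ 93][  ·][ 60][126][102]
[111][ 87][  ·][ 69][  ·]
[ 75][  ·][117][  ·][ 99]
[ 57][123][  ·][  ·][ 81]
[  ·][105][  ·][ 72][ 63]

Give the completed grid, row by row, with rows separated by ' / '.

93 84 60 126 102 / 111 87 78 69 120 / 75 66 117 108 99 / 57 123 114 90 81 / 129 105 96 72 63

Row 1 must total 465; the given cells sum to 381, so (1,2) = 84.
Column 1: 93 + 111 + 75 + 57 + ? = 465, so (5,1) = 129.
Column 2 must total 465; the given cells sum to 399, so (3,2) = 66.
Column 5: 102 + 99 + 81 + 63 + ? = 465, so (2,5) = 120.
Row 2 needs 465; the known cells sum to 387, so (2,3) = 78.
The remaining cell in row 3 is (3,4) = 465 − 357 = 108.
Using row 5: 129 + 105 + 72 + 63 + ? → (5,3) = 465 − 369 = 96.
The remaining cell in column 3 is (4,3) = 465 − 351 = 114.
The remaining cell in column 4 is (4,4) = 465 − 375 = 90.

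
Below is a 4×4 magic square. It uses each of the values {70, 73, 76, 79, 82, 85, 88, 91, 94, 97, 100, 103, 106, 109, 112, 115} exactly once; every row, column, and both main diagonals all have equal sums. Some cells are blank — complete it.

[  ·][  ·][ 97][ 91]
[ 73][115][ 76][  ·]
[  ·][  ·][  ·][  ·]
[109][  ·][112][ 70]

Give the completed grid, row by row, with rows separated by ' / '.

100 82 97 91 / 73 115 76 106 / 88 94 85 103 / 109 79 112 70

The 16 entries sum to 1480, so each line sums to 1480/4 = 370.
Row 2 must total 370; the given cells sum to 264, so (2,4) = 106.
Using row 4: 109 + 112 + 70 + ? → (4,2) = 370 − 291 = 79.
The remaining cell in column 3 is (3,3) = 370 − 285 = 85.
Using column 4: 91 + 106 + 70 + ? → (3,4) = 370 − 267 = 103.
Main diagonal: 115 + 85 + 70 + ? = 370, so (1,1) = 100.
Anti-diagonal needs 370; the known cells sum to 276, so (3,2) = 94.
The remaining cell in row 1 is (1,2) = 370 − 288 = 82.
Row 3 must total 370; the given cells sum to 282, so (3,1) = 88.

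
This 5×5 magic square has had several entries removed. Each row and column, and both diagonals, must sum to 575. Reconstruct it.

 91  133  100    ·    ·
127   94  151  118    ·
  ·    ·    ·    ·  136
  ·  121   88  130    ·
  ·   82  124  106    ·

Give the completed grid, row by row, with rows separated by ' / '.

91 133 100 142 109 / 127 94 151 118 85 / 103 145 112 79 136 / 139 121 88 130 97 / 115 82 124 106 148

Row 2 must total 575; the given cells sum to 490, so (2,5) = 85.
Using column 2: 133 + 94 + 121 + 82 + ? → (3,2) = 575 − 430 = 145.
Using column 3: 100 + 151 + 88 + 124 + ? → (3,3) = 575 − 463 = 112.
From main diagonal, 575 − (91 + 94 + 112 + 130) gives (5,5) = 148.
Row 5 must total 575; the given cells sum to 460, so (5,1) = 115.
Anti-diagonal must total 575; the given cells sum to 466, so (1,5) = 109.
Using row 1: 91 + 133 + 100 + 109 + ? → (1,4) = 575 − 433 = 142.
Column 4 must total 575; the given cells sum to 496, so (3,4) = 79.
Column 5: 109 + 85 + 136 + 148 + ? = 575, so (4,5) = 97.
From row 3, 575 − (145 + 112 + 79 + 136) gives (3,1) = 103.
Using row 4: 121 + 88 + 130 + 97 + ? → (4,1) = 575 − 436 = 139.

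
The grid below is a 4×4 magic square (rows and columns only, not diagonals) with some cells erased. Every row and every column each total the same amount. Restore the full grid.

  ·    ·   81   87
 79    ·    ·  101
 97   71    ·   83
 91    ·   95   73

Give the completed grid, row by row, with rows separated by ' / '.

Column 4 is already complete: 87 + 101 + 83 + 73 = 344, so that is the magic constant.
From row 3, 344 − (97 + 71 + 83) gives (3,3) = 93.
From row 4, 344 − (91 + 95 + 73) gives (4,2) = 85.
The remaining cell in column 1 is (1,1) = 344 − 267 = 77.
Using column 3: 81 + 93 + 95 + ? → (2,3) = 344 − 269 = 75.
From row 1, 344 − (77 + 81 + 87) gives (1,2) = 99.
From row 2, 344 − (79 + 75 + 101) gives (2,2) = 89.

77 99 81 87 / 79 89 75 101 / 97 71 93 83 / 91 85 95 73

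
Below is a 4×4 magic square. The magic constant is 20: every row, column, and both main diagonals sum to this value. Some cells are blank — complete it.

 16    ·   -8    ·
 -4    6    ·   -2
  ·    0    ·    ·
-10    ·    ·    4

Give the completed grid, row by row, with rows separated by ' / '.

16 2 -8 10 / -4 6 20 -2 / 18 0 -6 8 / -10 12 14 4

Using row 2: -4 + 6 + (-2) + ? → (2,3) = 20 − 0 = 20.
Column 1: 16 + (-4) + (-10) + ? = 20, so (3,1) = 18.
Main diagonal must total 20; the given cells sum to 26, so (3,3) = -6.
Anti-diagonal needs 20; the known cells sum to 10, so (1,4) = 10.
From row 1, 20 − (16 + (-8) + 10) gives (1,2) = 2.
Row 3: 18 + 0 + (-6) + ? = 20, so (3,4) = 8.
Column 2: 2 + 6 + 0 + ? = 20, so (4,2) = 12.
The remaining cell in column 3 is (4,3) = 20 − 6 = 14.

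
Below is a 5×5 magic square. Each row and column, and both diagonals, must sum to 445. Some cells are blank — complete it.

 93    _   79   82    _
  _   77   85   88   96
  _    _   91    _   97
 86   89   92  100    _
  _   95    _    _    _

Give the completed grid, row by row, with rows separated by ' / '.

93 101 79 82 90 / 99 77 85 88 96 / 80 83 91 94 97 / 86 89 92 100 78 / 87 95 98 81 84

Row 2: 77 + 85 + 88 + 96 + ? = 445, so (2,1) = 99.
Row 4 needs 445; the known cells sum to 367, so (4,5) = 78.
Column 3 must total 445; the given cells sum to 347, so (5,3) = 98.
The remaining cell in main diagonal is (5,5) = 445 − 361 = 84.
Column 5: 96 + 97 + 78 + 84 + ? = 445, so (1,5) = 90.
Anti-diagonal: 90 + 88 + 91 + 89 + ? = 445, so (5,1) = 87.
The remaining cell in row 1 is (1,2) = 445 − 344 = 101.
Row 5 must total 445; the given cells sum to 364, so (5,4) = 81.
The remaining cell in column 1 is (3,1) = 445 − 365 = 80.
Using column 2: 101 + 77 + 89 + 95 + ? → (3,2) = 445 − 362 = 83.
Using column 4: 82 + 88 + 100 + 81 + ? → (3,4) = 445 − 351 = 94.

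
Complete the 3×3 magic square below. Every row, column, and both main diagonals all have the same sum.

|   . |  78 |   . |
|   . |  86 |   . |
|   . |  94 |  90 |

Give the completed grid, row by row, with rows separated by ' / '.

82 78 98 / 102 86 70 / 74 94 90

Column 2 is already complete: 78 + 86 + 94 = 258, so that is the magic constant.
Using row 3: 94 + 90 + ? → (3,1) = 258 − 184 = 74.
The remaining cell in main diagonal is (1,1) = 258 − 176 = 82.
Anti-diagonal: 86 + 74 + ? = 258, so (1,3) = 98.
Column 1 must total 258; the given cells sum to 156, so (2,1) = 102.
Column 3 must total 258; the given cells sum to 188, so (2,3) = 70.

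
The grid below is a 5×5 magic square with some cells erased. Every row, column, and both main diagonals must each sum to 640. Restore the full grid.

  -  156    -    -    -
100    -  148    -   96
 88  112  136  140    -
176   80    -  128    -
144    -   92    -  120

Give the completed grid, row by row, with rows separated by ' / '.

Row 3 needs 640; the known cells sum to 476, so (3,5) = 164.
The remaining cell in column 1 is (1,1) = 640 − 508 = 132.
Using main diagonal: 132 + 136 + 128 + 120 + ? → (2,2) = 640 − 516 = 124.
Row 2 needs 640; the known cells sum to 468, so (2,4) = 172.
Column 2 needs 640; the known cells sum to 472, so (5,2) = 168.
Anti-diagonal: 172 + 136 + 80 + 144 + ? = 640, so (1,5) = 108.
Using row 5: 144 + 168 + 92 + 120 + ? → (5,4) = 640 − 524 = 116.
The remaining cell in column 4 is (1,4) = 640 − 556 = 84.
Column 5 needs 640; the known cells sum to 488, so (4,5) = 152.
Row 1 must total 640; the given cells sum to 480, so (1,3) = 160.
From row 4, 640 − (176 + 80 + 128 + 152) gives (4,3) = 104.

132 156 160 84 108 / 100 124 148 172 96 / 88 112 136 140 164 / 176 80 104 128 152 / 144 168 92 116 120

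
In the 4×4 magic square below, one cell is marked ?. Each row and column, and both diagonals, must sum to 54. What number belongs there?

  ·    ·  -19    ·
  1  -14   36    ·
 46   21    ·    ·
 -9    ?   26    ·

Row 2 must total 54; the given cells sum to 23, so (2,4) = 31.
The remaining cell in column 1 is (1,1) = 54 − 38 = 16.
Column 3 needs 54; the known cells sum to 43, so (3,3) = 11.
From main diagonal, 54 − (16 + (-14) + 11) gives (4,4) = 41.
Anti-diagonal needs 54; the known cells sum to 48, so (1,4) = 6.
Row 1 needs 54; the known cells sum to 3, so (1,2) = 51.
Row 3: 46 + 21 + 11 + ? = 54, so (3,4) = -24.
From row 4, 54 − (-9 + 26 + 41) gives (4,2) = -4.

-4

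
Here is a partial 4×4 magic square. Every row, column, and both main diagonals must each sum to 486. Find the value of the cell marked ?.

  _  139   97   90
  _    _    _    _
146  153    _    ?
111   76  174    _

104

Row 1 needs 486; the known cells sum to 326, so (1,1) = 160.
Row 4 must total 486; the given cells sum to 361, so (4,4) = 125.
Using column 1: 160 + 146 + 111 + ? → (2,1) = 486 − 417 = 69.
Column 2 needs 486; the known cells sum to 368, so (2,2) = 118.
Main diagonal needs 486; the known cells sum to 403, so (3,3) = 83.
The remaining cell in anti-diagonal is (2,3) = 486 − 354 = 132.
From row 2, 486 − (69 + 118 + 132) gives (2,4) = 167.
From row 3, 486 − (146 + 153 + 83) gives (3,4) = 104.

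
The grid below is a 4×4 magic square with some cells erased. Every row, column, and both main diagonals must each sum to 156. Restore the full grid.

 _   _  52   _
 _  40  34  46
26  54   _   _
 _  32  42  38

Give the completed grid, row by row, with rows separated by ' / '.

Row 2 must total 156; the given cells sum to 120, so (2,1) = 36.
Row 4: 32 + 42 + 38 + ? = 156, so (4,1) = 44.
Column 1 must total 156; the given cells sum to 106, so (1,1) = 50.
Column 2: 40 + 54 + 32 + ? = 156, so (1,2) = 30.
Column 3 must total 156; the given cells sum to 128, so (3,3) = 28.
Anti-diagonal needs 156; the known cells sum to 132, so (1,4) = 24.
The remaining cell in row 3 is (3,4) = 156 − 108 = 48.

50 30 52 24 / 36 40 34 46 / 26 54 28 48 / 44 32 42 38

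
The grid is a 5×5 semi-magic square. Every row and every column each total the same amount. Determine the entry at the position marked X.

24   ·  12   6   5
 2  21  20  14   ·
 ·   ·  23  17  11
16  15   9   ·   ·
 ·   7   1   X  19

25

Column 3 is complete and sums to 65; that is the magic constant.
Using row 1: 24 + 12 + 6 + 5 + ? → (1,2) = 65 − 47 = 18.
Row 2: 2 + 21 + 20 + 14 + ? = 65, so (2,5) = 8.
The remaining cell in column 2 is (3,2) = 65 − 61 = 4.
Using column 5: 5 + 8 + 11 + 19 + ? → (4,5) = 65 − 43 = 22.
Row 3 needs 65; the known cells sum to 55, so (3,1) = 10.
Row 4 must total 65; the given cells sum to 62, so (4,4) = 3.
Using column 1: 24 + 2 + 10 + 16 + ? → (5,1) = 65 − 52 = 13.
Column 4 needs 65; the known cells sum to 40, so (5,4) = 25.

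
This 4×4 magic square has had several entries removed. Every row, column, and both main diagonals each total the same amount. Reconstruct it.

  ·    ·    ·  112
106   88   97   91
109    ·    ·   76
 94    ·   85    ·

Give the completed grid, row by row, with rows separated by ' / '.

Row 2 is already complete: 106 + 88 + 97 + 91 = 382, so that is the magic constant.
From column 1, 382 − (106 + 109 + 94) gives (1,1) = 73.
From column 4, 382 − (112 + 91 + 76) gives (4,4) = 103.
Main diagonal: 73 + 88 + 103 + ? = 382, so (3,3) = 118.
Anti-diagonal: 112 + 97 + 94 + ? = 382, so (3,2) = 79.
Row 4 must total 382; the given cells sum to 282, so (4,2) = 100.
The remaining cell in column 2 is (1,2) = 382 − 267 = 115.
The remaining cell in column 3 is (1,3) = 382 − 300 = 82.

73 115 82 112 / 106 88 97 91 / 109 79 118 76 / 94 100 85 103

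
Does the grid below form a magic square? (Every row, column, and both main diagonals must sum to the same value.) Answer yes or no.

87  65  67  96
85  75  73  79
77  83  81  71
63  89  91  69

Row 1: 87 + 65 + 67 + 96 = 315.
Row 2: 85 + 75 + 73 + 79 = 312.
Row 3: 77 + 83 + 81 + 71 = 312.
Row 4: 63 + 89 + 91 + 69 = 312.
Column 1: 87 + 85 + 77 + 63 = 312.
Column 2: 65 + 75 + 83 + 89 = 312.
Column 3: 67 + 73 + 81 + 91 = 312.
Column 4: 96 + 79 + 71 + 69 = 315.
Main diagonal: 87 + 75 + 81 + 69 = 312.
Anti-diagonal: 96 + 73 + 83 + 63 = 315.

No — row 3 sums to 312 but row 1 sums to 315.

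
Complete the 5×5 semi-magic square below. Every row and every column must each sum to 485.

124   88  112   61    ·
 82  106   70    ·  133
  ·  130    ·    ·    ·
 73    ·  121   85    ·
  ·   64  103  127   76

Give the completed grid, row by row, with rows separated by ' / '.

124 88 112 61 100 / 82 106 70 94 133 / 91 130 79 118 67 / 73 97 121 85 109 / 115 64 103 127 76

From row 1, 485 − (124 + 88 + 112 + 61) gives (1,5) = 100.
The remaining cell in row 2 is (2,4) = 485 − 391 = 94.
From row 5, 485 − (64 + 103 + 127 + 76) gives (5,1) = 115.
Column 1 needs 485; the known cells sum to 394, so (3,1) = 91.
From column 2, 485 − (88 + 106 + 130 + 64) gives (4,2) = 97.
Using column 3: 112 + 70 + 121 + 103 + ? → (3,3) = 485 − 406 = 79.
Column 4 needs 485; the known cells sum to 367, so (3,4) = 118.
Row 3 must total 485; the given cells sum to 418, so (3,5) = 67.
From row 4, 485 − (73 + 97 + 121 + 85) gives (4,5) = 109.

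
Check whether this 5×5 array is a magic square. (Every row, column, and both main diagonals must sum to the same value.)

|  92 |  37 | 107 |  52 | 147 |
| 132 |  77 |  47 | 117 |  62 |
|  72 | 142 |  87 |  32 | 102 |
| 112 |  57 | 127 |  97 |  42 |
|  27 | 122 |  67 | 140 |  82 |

Row 1: 92 + 37 + 107 + 52 + 147 = 435.
Row 2: 132 + 77 + 47 + 117 + 62 = 435.
Row 3: 72 + 142 + 87 + 32 + 102 = 435.
Row 4: 112 + 57 + 127 + 97 + 42 = 435.
Row 5: 27 + 122 + 67 + 140 + 82 = 438.
Column 1: 92 + 132 + 72 + 112 + 27 = 435.
Column 2: 37 + 77 + 142 + 57 + 122 = 435.
Column 3: 107 + 47 + 87 + 127 + 67 = 435.
Column 4: 52 + 117 + 32 + 97 + 140 = 438.
Column 5: 147 + 62 + 102 + 42 + 82 = 435.
Main diagonal: 92 + 77 + 87 + 97 + 82 = 435.
Anti-diagonal: 147 + 117 + 87 + 57 + 27 = 435.

No — row 5 sums to 438 but row 3 sums to 435.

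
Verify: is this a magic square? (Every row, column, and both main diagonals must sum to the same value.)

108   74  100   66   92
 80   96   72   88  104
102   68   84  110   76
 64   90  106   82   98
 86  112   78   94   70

Yes

Row 1: 108 + 74 + 100 + 66 + 92 = 440.
Row 2: 80 + 96 + 72 + 88 + 104 = 440.
Row 3: 102 + 68 + 84 + 110 + 76 = 440.
Row 4: 64 + 90 + 106 + 82 + 98 = 440.
Row 5: 86 + 112 + 78 + 94 + 70 = 440.
Column 1: 108 + 80 + 102 + 64 + 86 = 440.
Column 2: 74 + 96 + 68 + 90 + 112 = 440.
Column 3: 100 + 72 + 84 + 106 + 78 = 440.
Column 4: 66 + 88 + 110 + 82 + 94 = 440.
Column 5: 92 + 104 + 76 + 98 + 70 = 440.
Main diagonal: 108 + 96 + 84 + 82 + 70 = 440.
Anti-diagonal: 92 + 88 + 84 + 90 + 86 = 440.
All lines sum to 440.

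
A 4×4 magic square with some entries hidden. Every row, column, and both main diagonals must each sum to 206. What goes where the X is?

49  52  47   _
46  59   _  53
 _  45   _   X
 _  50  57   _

Using row 1: 49 + 52 + 47 + ? → (1,4) = 206 − 148 = 58.
The remaining cell in row 2 is (2,3) = 206 − 158 = 48.
Column 3: 47 + 48 + 57 + ? = 206, so (3,3) = 54.
From main diagonal, 206 − (49 + 59 + 54) gives (4,4) = 44.
From anti-diagonal, 206 − (58 + 48 + 45) gives (4,1) = 55.
The remaining cell in column 1 is (3,1) = 206 − 150 = 56.
Column 4: 58 + 53 + 44 + ? = 206, so (3,4) = 51.

51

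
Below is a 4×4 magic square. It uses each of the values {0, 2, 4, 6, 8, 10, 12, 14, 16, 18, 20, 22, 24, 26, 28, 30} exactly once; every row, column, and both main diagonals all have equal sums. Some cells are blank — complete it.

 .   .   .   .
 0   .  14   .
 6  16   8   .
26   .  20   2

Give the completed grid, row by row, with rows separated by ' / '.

28 10 18 4 / 0 22 14 24 / 6 16 8 30 / 26 12 20 2

The 16 entries sum to 240, so each line sums to 240/4 = 60.
Row 3 must total 60; the given cells sum to 30, so (3,4) = 30.
Row 4: 26 + 20 + 2 + ? = 60, so (4,2) = 12.
From column 1, 60 − (0 + 6 + 26) gives (1,1) = 28.
The remaining cell in column 3 is (1,3) = 60 − 42 = 18.
Main diagonal must total 60; the given cells sum to 38, so (2,2) = 22.
From anti-diagonal, 60 − (14 + 16 + 26) gives (1,4) = 4.
The remaining cell in row 1 is (1,2) = 60 − 50 = 10.
The remaining cell in row 2 is (2,4) = 60 − 36 = 24.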